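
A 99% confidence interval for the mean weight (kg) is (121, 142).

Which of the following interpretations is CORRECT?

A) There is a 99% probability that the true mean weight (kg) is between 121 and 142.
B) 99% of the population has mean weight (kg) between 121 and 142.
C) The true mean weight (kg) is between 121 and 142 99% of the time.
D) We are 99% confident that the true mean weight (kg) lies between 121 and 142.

A confidence interval represents our confidence in the procedure, not a probability statement about the parameter.

Key concept: If we repeated this sampling process many times and computed a 99% CI each time, about 99% of those intervals would contain the true population parameter.

For this specific interval (121, 142):
- Midpoint (point estimate): 131.5
- Margin of error: 10.5

The correct interpretation is the one stating confidence that the true parameter lies in the interval — option D.

D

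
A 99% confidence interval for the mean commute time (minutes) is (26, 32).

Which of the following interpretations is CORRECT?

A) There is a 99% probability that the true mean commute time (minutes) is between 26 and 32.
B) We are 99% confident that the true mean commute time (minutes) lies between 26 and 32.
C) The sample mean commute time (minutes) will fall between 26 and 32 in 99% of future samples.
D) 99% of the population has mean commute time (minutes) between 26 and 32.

A confidence interval represents our confidence in the procedure, not a probability statement about the parameter.

Key concept: If we repeated this sampling process many times and computed a 99% CI each time, about 99% of those intervals would contain the true population parameter.

For this specific interval (26, 32):
- Midpoint (point estimate): 29
- Margin of error: 3

The correct interpretation is the one stating confidence that the true parameter lies in the interval — option B.

B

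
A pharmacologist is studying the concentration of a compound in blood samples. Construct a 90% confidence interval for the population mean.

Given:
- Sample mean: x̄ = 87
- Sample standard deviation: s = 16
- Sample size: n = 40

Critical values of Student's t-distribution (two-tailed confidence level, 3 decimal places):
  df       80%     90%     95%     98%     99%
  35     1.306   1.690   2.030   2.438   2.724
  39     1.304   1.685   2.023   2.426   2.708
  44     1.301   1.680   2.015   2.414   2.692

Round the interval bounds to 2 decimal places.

The population standard deviation σ is unknown (only the sample standard deviation s is given), so use a t-interval with df = n - 1 = 40 - 1 = 39.

For 90% confidence with df = 39, t* = 1.685 (from t-table)

Standard error: SE = s/√n = 16/√40 = 2.529822

Margin of error: E = t* × SE = 1.685 × 2.529822 = 4.2628

T-interval: x̄ ± E = 87 ± 4.2628 = (82.7372, 91.2628)

Rounded to 2 decimal places:

(82.74, 91.26)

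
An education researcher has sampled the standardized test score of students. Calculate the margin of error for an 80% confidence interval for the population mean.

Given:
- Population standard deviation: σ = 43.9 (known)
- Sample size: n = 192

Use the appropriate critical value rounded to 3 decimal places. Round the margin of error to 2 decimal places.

The population standard deviation σ is known, so use the z-interval margin of error formula.

For 80% confidence, z* = 1.282 (from standard normal table)

Margin of error formula for z-interval: E = z* × σ/√n

E = 1.282 × 43.9/√192
  = 1.282 × 3.168210
  = 4.0616

Rounded to 2 decimal places:

4.06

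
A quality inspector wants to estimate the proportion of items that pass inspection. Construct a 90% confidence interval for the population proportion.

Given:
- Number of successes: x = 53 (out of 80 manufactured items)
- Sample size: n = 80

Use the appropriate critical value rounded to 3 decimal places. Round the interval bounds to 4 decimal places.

Sample proportion: p̂ = 53/80 = 0.662500

Check conditions for normal approximation:
  np̂ = 53 ≥ 10 ✓
  n(1-p̂) = 27 ≥ 10 ✓

The sample is large enough, so use a z-interval (normal approximation) for the proportion.

For 90% confidence, z* = 1.645 (from standard normal table)

Standard error: SE = √(p̂(1-p̂)/n) = √(0.662500×0.337500/80) = 0.05286702

Margin of error: E = z* × SE = 1.645 × 0.05286702 = 0.086966

Z-interval: p̂ ± E = 0.662500 ± 0.086966 = (0.575534, 0.749466)

Rounded to 4 decimal places:

(0.5755, 0.7495)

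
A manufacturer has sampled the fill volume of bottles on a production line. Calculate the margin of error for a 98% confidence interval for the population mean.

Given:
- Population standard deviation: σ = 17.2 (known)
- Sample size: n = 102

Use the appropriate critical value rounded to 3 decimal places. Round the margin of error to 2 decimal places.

The population standard deviation σ is known, so use the z-interval margin of error formula.

For 98% confidence, z* = 2.326 (from standard normal table)

Margin of error formula for z-interval: E = z* × σ/√n

E = 2.326 × 17.2/√102
  = 2.326 × 1.703054
  = 3.9613

Rounded to 2 decimal places:

3.96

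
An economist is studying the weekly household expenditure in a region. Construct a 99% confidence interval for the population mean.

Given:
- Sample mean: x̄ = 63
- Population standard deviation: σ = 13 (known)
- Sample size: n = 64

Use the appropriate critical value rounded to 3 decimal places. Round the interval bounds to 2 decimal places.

The population standard deviation σ is known, so use a z-interval (standard normal critical value).

For 99% confidence, z* = 2.576 (from standard normal table)

Standard error: SE = σ/√n = 13/√64 = 1.625000

Margin of error: E = z* × SE = 2.576 × 1.625000 = 4.1860

Z-interval: x̄ ± E = 63 ± 4.1860 = (58.8140, 67.1860)

Rounded to 2 decimal places:

(58.81, 67.19)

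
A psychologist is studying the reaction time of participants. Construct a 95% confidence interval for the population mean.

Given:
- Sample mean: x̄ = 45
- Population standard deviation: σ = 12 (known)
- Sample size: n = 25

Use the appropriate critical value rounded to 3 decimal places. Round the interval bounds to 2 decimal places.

The population standard deviation σ is known, so use a z-interval (standard normal critical value).

For 95% confidence, z* = 1.96 (from standard normal table)

Standard error: SE = σ/√n = 12/√25 = 2.400000

Margin of error: E = z* × SE = 1.96 × 2.400000 = 4.7040

Z-interval: x̄ ± E = 45 ± 4.7040 = (40.2960, 49.7040)

Rounded to 2 decimal places:

(40.30, 49.70)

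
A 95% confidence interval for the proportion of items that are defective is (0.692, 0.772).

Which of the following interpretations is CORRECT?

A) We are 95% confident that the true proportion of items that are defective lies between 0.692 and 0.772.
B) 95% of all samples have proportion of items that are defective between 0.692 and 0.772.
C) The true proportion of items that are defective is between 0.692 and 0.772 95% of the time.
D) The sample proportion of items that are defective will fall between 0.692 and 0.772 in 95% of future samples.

A confidence interval represents our confidence in the procedure, not a probability statement about the parameter.

Key concept: If we repeated this sampling process many times and computed a 95% CI each time, about 95% of those intervals would contain the true population parameter.

For this specific interval (0.692, 0.772):
- Midpoint (point estimate): 0.732
- Margin of error: 0.04

The correct interpretation is the one stating confidence that the true parameter lies in the interval — option A.

A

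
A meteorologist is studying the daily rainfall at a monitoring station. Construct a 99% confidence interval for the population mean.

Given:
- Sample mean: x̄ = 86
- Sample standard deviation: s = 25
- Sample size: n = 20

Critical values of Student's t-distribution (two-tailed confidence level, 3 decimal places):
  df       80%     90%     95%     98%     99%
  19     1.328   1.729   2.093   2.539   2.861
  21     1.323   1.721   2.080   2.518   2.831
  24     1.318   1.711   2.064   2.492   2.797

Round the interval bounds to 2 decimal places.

The population standard deviation σ is unknown (only the sample standard deviation s is given), so use a t-interval with df = n - 1 = 20 - 1 = 19.

For 99% confidence with df = 19, t* = 2.861 (from t-table)

Standard error: SE = s/√n = 25/√20 = 5.590170

Margin of error: E = t* × SE = 2.861 × 5.590170 = 15.9935

T-interval: x̄ ± E = 86 ± 15.9935 = (70.0065, 101.9935)

Rounded to 2 decimal places:

(70.01, 101.99)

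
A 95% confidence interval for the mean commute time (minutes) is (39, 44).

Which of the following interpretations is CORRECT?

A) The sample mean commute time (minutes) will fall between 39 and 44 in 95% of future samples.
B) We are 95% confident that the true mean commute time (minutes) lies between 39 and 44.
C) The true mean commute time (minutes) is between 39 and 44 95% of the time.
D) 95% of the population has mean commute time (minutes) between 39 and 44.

A confidence interval represents our confidence in the procedure, not a probability statement about the parameter.

Key concept: If we repeated this sampling process many times and computed a 95% CI each time, about 95% of those intervals would contain the true population parameter.

For this specific interval (39, 44):
- Midpoint (point estimate): 41.5
- Margin of error: 2.5

The correct interpretation is the one stating confidence that the true parameter lies in the interval — option B.

B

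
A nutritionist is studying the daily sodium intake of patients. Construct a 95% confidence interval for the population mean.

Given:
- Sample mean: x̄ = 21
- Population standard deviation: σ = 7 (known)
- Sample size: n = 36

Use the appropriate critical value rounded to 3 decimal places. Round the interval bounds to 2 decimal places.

The population standard deviation σ is known, so use a z-interval (standard normal critical value).

For 95% confidence, z* = 1.96 (from standard normal table)

Standard error: SE = σ/√n = 7/√36 = 1.166667

Margin of error: E = z* × SE = 1.96 × 1.166667 = 2.2867

Z-interval: x̄ ± E = 21 ± 2.2867 = (18.7133, 23.2867)

Rounded to 2 decimal places:

(18.71, 23.29)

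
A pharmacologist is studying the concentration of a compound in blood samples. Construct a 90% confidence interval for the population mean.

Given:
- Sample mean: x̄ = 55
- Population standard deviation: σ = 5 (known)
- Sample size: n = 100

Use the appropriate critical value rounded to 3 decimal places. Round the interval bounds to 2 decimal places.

The population standard deviation σ is known, so use a z-interval (standard normal critical value).

For 90% confidence, z* = 1.645 (from standard normal table)

Standard error: SE = σ/√n = 5/√100 = 0.500000

Margin of error: E = z* × SE = 1.645 × 0.500000 = 0.8225

Z-interval: x̄ ± E = 55 ± 0.8225 = (54.1775, 55.8225)

Rounded to 2 decimal places:

(54.18, 55.82)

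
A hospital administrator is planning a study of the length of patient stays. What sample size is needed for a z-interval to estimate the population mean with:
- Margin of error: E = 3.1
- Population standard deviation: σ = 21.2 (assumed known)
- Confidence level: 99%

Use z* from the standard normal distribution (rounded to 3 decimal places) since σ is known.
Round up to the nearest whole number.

Using z* since population σ is known (z-interval formula).

For 99% confidence, z* = 2.576 (from standard normal table)

Sample size formula for z-interval: n = (z*σ/E)²

n = (2.576 × 21.2 / 3.1)²
  = (17.616516)²
  = 310.3416

Round up to the nearest whole number: n = 311

311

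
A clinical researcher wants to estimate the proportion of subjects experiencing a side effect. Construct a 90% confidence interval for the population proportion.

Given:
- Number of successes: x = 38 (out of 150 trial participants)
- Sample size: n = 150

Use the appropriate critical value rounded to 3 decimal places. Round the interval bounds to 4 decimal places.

Sample proportion: p̂ = 38/150 = 0.253333

Check conditions for normal approximation:
  np̂ = 38 ≥ 10 ✓
  n(1-p̂) = 112 ≥ 10 ✓

The sample is large enough, so use a z-interval (normal approximation) for the proportion.

For 90% confidence, z* = 1.645 (from standard normal table)

Standard error: SE = √(p̂(1-p̂)/n) = √(0.253333×0.746667/150) = 0.03551108

Margin of error: E = z* × SE = 1.645 × 0.03551108 = 0.058416

Z-interval: p̂ ± E = 0.253333 ± 0.058416 = (0.194918, 0.311749)

Rounded to 4 decimal places:

(0.1949, 0.3117)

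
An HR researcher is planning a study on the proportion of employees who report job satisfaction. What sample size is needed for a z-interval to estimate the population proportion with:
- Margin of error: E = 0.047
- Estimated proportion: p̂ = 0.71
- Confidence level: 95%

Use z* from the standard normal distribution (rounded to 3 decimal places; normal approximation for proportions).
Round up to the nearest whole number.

Using z* for proportion z-interval (normal approximation).

For 95% confidence, z* = 1.96 (from standard normal table)

Sample size formula for proportion z-interval: n = z*²p̂(1-p̂)/E²

n = 1.96² × 0.71 × 0.29 / 0.047²
  = 3.8416 × 0.2059 / 0.002209
  = 358.0740

Round up to the nearest whole number: n = 359

359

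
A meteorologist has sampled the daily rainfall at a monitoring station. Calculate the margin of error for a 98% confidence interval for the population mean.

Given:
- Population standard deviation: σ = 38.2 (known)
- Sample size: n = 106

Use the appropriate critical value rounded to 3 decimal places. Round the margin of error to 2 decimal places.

The population standard deviation σ is known, so use the z-interval margin of error formula.

For 98% confidence, z* = 2.326 (from standard normal table)

Margin of error formula for z-interval: E = z* × σ/√n

E = 2.326 × 38.2/√106
  = 2.326 × 3.710312
  = 8.6302

Rounded to 2 decimal places:

8.63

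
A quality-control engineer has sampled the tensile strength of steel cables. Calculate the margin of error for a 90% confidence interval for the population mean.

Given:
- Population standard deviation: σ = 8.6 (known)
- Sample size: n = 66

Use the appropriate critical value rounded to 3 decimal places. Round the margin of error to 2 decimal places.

The population standard deviation σ is known, so use the z-interval margin of error formula.

For 90% confidence, z* = 1.645 (from standard normal table)

Margin of error formula for z-interval: E = z* × σ/√n

E = 1.645 × 8.6/√66
  = 1.645 × 1.058587
  = 1.7414

Rounded to 2 decimal places:

1.74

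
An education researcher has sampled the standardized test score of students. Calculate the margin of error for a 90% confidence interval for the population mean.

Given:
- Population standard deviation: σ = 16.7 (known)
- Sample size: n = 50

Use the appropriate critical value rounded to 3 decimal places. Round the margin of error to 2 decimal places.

The population standard deviation σ is known, so use the z-interval margin of error formula.

For 90% confidence, z* = 1.645 (from standard normal table)

Margin of error formula for z-interval: E = z* × σ/√n

E = 1.645 × 16.7/√50
  = 1.645 × 2.361737
  = 3.8851

Rounded to 2 decimal places:

3.89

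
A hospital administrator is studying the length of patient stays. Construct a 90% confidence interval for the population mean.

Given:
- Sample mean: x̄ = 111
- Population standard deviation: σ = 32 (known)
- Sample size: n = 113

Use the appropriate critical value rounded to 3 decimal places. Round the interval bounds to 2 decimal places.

The population standard deviation σ is known, so use a z-interval (standard normal critical value).

For 90% confidence, z* = 1.645 (from standard normal table)

Standard error: SE = σ/√n = 32/√113 = 3.010307

Margin of error: E = z* × SE = 1.645 × 3.010307 = 4.9520

Z-interval: x̄ ± E = 111 ± 4.9520 = (106.0480, 115.9520)

Rounded to 2 decimal places:

(106.05, 115.95)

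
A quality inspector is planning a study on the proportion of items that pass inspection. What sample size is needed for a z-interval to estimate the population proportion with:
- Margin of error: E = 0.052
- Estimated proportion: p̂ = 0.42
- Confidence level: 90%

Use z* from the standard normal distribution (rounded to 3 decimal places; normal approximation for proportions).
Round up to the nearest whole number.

Using z* for proportion z-interval (normal approximation).

For 90% confidence, z* = 1.645 (from standard normal table)

Sample size formula for proportion z-interval: n = z*²p̂(1-p̂)/E²

n = 1.645² × 0.42 × 0.58 / 0.052²
  = 2.706025 × 0.2436 / 0.002704
  = 243.7824

Round up to the nearest whole number: n = 244

244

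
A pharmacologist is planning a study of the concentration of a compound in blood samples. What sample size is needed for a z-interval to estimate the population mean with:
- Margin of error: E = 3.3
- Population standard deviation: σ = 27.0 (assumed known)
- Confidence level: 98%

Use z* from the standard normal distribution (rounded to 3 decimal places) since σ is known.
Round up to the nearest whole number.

Using z* since population σ is known (z-interval formula).

For 98% confidence, z* = 2.326 (from standard normal table)

Sample size formula for z-interval: n = (z*σ/E)²

n = (2.326 × 27.0 / 3.3)²
  = (19.030909)²
  = 362.1755

Round up to the nearest whole number: n = 363

363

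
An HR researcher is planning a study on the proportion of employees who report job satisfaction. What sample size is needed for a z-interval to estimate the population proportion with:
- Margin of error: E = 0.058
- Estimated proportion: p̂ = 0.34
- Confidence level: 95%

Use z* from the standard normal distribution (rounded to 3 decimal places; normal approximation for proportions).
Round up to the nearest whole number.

Using z* for proportion z-interval (normal approximation).

For 95% confidence, z* = 1.96 (from standard normal table)

Sample size formula for proportion z-interval: n = z*²p̂(1-p̂)/E²

n = 1.96² × 0.34 × 0.66 / 0.058²
  = 3.8416 × 0.2244 / 0.003364
  = 256.2589

Round up to the nearest whole number: n = 257

257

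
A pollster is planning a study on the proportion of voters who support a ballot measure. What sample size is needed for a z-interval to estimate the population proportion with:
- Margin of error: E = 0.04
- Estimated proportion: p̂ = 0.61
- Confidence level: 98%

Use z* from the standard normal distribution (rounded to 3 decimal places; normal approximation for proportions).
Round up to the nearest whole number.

Using z* for proportion z-interval (normal approximation).

For 98% confidence, z* = 2.326 (from standard normal table)

Sample size formula for proportion z-interval: n = z*²p̂(1-p̂)/E²

n = 2.326² × 0.61 × 0.39 / 0.04²
  = 5.410276 × 0.2379 / 0.0016
  = 804.4404

Round up to the nearest whole number: n = 805

805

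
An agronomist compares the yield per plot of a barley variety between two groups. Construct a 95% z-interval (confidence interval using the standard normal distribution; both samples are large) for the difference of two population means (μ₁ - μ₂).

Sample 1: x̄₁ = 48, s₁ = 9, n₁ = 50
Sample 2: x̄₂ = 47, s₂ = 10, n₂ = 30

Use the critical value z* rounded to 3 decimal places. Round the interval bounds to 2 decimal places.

Both samples are large (n₁ = 50 ≥ 30, n₂ = 30 ≥ 30), so a z-interval for the difference of means applies.

Point estimate: x̄₁ - x̄₂ = 48 - 47 = 1

Standard error: SE = √(s₁²/n₁ + s₂²/n₂)
= √(9²/50 + 10²/30)
= √(1.620000 + 3.333333)
= 2.225609

For 95% confidence, z* = 1.96 (from standard normal table)
Margin of error: E = z* × SE = 1.96 × 2.225609 = 4.3622

Z-interval: (x̄₁ - x̄₂) ± E = 1 ± 4.3622 = (-3.3622, 5.3622)

Rounded to 2 decimal places:

(-3.36, 5.36)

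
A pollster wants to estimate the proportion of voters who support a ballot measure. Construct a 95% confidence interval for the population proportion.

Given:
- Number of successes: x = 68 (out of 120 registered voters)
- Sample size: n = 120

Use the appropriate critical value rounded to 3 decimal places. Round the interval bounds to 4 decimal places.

Sample proportion: p̂ = 68/120 = 0.566667

Check conditions for normal approximation:
  np̂ = 68 ≥ 10 ✓
  n(1-p̂) = 52 ≥ 10 ✓

The sample is large enough, so use a z-interval (normal approximation) for the proportion.

For 95% confidence, z* = 1.96 (from standard normal table)

Standard error: SE = √(p̂(1-p̂)/n) = √(0.566667×0.433333/120) = 0.04523601

Margin of error: E = z* × SE = 1.96 × 0.04523601 = 0.088663

Z-interval: p̂ ± E = 0.566667 ± 0.088663 = (0.478004, 0.655329)

Rounded to 4 decimal places:

(0.4780, 0.6553)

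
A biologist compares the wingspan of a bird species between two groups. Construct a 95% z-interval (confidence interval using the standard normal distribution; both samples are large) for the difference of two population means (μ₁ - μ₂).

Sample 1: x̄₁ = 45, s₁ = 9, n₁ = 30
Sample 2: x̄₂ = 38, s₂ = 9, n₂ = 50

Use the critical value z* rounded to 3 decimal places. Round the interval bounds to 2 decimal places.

Both samples are large (n₁ = 30 ≥ 30, n₂ = 50 ≥ 30), so a z-interval for the difference of means applies.

Point estimate: x̄₁ - x̄₂ = 45 - 38 = 7

Standard error: SE = √(s₁²/n₁ + s₂²/n₂)
= √(9²/30 + 9²/50)
= √(2.700000 + 1.620000)
= 2.078461

For 95% confidence, z* = 1.96 (from standard normal table)
Margin of error: E = z* × SE = 1.96 × 2.078461 = 4.0738

Z-interval: (x̄₁ - x̄₂) ± E = 7 ± 4.0738 = (2.9262, 11.0738)

Rounded to 2 decimal places:

(2.93, 11.07)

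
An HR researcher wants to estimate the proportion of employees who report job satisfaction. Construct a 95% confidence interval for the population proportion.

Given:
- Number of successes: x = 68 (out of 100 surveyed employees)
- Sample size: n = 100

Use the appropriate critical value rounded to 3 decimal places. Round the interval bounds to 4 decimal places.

Sample proportion: p̂ = 68/100 = 0.680000

Check conditions for normal approximation:
  np̂ = 68 ≥ 10 ✓
  n(1-p̂) = 32 ≥ 10 ✓

The sample is large enough, so use a z-interval (normal approximation) for the proportion.

For 95% confidence, z* = 1.96 (from standard normal table)

Standard error: SE = √(p̂(1-p̂)/n) = √(0.680000×0.320000/100) = 0.04664762

Margin of error: E = z* × SE = 1.96 × 0.04664762 = 0.091429

Z-interval: p̂ ± E = 0.680000 ± 0.091429 = (0.588571, 0.771429)

Rounded to 4 decimal places:

(0.5886, 0.7714)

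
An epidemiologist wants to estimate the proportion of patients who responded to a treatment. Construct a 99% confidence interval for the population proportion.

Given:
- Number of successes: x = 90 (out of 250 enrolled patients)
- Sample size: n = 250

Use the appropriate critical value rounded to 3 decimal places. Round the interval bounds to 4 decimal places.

Sample proportion: p̂ = 90/250 = 0.360000

Check conditions for normal approximation:
  np̂ = 90 ≥ 10 ✓
  n(1-p̂) = 160 ≥ 10 ✓

The sample is large enough, so use a z-interval (normal approximation) for the proportion.

For 99% confidence, z* = 2.576 (from standard normal table)

Standard error: SE = √(p̂(1-p̂)/n) = √(0.360000×0.640000/250) = 0.03035787

Margin of error: E = z* × SE = 2.576 × 0.03035787 = 0.078202

Z-interval: p̂ ± E = 0.360000 ± 0.078202 = (0.281798, 0.438202)

Rounded to 4 decimal places:

(0.2818, 0.4382)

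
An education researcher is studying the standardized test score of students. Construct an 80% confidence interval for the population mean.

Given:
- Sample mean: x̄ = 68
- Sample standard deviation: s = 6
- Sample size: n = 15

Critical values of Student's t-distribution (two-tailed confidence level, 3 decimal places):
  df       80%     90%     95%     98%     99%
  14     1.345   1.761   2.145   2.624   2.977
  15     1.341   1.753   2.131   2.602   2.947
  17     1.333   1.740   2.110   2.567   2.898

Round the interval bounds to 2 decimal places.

The population standard deviation σ is unknown (only the sample standard deviation s is given), so use a t-interval with df = n - 1 = 15 - 1 = 14.

For 80% confidence with df = 14, t* = 1.345 (from t-table)

Standard error: SE = s/√n = 6/√15 = 1.549193

Margin of error: E = t* × SE = 1.345 × 1.549193 = 2.0837

T-interval: x̄ ± E = 68 ± 2.0837 = (65.9163, 70.0837)

Rounded to 2 decimal places:

(65.92, 70.08)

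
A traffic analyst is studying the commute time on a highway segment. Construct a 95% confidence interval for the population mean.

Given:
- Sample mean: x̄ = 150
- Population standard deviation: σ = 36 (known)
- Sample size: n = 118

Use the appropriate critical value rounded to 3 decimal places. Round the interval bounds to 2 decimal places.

The population standard deviation σ is known, so use a z-interval (standard normal critical value).

For 95% confidence, z* = 1.96 (from standard normal table)

Standard error: SE = σ/√n = 36/√118 = 3.314069

Margin of error: E = z* × SE = 1.96 × 3.314069 = 6.4956

Z-interval: x̄ ± E = 150 ± 6.4956 = (143.5044, 156.4956)

Rounded to 2 decimal places:

(143.50, 156.50)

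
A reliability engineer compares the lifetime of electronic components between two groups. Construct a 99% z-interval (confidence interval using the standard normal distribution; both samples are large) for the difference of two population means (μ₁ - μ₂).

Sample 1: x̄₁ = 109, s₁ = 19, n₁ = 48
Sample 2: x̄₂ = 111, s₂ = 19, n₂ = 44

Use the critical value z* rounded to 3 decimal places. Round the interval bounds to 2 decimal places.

Both samples are large (n₁ = 48 ≥ 30, n₂ = 44 ≥ 30), so a z-interval for the difference of means applies.

Point estimate: x̄₁ - x̄₂ = 109 - 111 = -2

Standard error: SE = √(s₁²/n₁ + s₂²/n₂)
= √(19²/48 + 19²/44)
= √(7.520833 + 8.204545)
= 3.965524

For 99% confidence, z* = 2.576 (from standard normal table)
Margin of error: E = z* × SE = 2.576 × 3.965524 = 10.2152

Z-interval: (x̄₁ - x̄₂) ± E = -2 ± 10.2152 = (-12.2152, 8.2152)

Rounded to 2 decimal places:

(-12.22, 8.22)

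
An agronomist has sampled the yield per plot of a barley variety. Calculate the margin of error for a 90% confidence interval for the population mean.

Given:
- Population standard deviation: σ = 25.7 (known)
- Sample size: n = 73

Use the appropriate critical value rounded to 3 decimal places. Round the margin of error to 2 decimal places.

The population standard deviation σ is known, so use the z-interval margin of error formula.

For 90% confidence, z* = 1.645 (from standard normal table)

Margin of error formula for z-interval: E = z* × σ/√n

E = 1.645 × 25.7/√73
  = 1.645 × 3.007957
  = 4.9481

Rounded to 2 decimal places:

4.95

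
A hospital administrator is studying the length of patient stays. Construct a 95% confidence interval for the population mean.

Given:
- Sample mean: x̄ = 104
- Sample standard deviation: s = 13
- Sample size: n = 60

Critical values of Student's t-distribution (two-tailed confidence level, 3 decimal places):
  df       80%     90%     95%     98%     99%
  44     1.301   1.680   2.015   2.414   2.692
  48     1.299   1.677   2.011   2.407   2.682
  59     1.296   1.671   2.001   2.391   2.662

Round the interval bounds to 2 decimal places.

The population standard deviation σ is unknown (only the sample standard deviation s is given), so use a t-interval with df = n - 1 = 60 - 1 = 59.

For 95% confidence with df = 59, t* = 2.001 (from t-table)

Standard error: SE = s/√n = 13/√60 = 1.678293

Margin of error: E = t* × SE = 2.001 × 1.678293 = 3.3583

T-interval: x̄ ± E = 104 ± 3.3583 = (100.6417, 107.3583)

Rounded to 2 decimal places:

(100.64, 107.36)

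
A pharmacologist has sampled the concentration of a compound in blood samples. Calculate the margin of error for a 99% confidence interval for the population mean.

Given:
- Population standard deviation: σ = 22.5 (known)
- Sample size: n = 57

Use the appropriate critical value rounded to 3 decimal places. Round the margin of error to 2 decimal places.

The population standard deviation σ is known, so use the z-interval margin of error formula.

For 99% confidence, z* = 2.576 (from standard normal table)

Margin of error formula for z-interval: E = z* × σ/√n

E = 2.576 × 22.5/√57
  = 2.576 × 2.980198
  = 7.6770

Rounded to 2 decimal places:

7.68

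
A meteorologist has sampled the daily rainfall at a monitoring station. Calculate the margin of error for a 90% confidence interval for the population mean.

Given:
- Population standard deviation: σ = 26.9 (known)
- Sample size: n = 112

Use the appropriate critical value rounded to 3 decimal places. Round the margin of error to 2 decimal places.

The population standard deviation σ is known, so use the z-interval margin of error formula.

For 90% confidence, z* = 1.645 (from standard normal table)

Margin of error formula for z-interval: E = z* × σ/√n

E = 1.645 × 26.9/√112
  = 1.645 × 2.541811
  = 4.1813

Rounded to 2 decimal places:

4.18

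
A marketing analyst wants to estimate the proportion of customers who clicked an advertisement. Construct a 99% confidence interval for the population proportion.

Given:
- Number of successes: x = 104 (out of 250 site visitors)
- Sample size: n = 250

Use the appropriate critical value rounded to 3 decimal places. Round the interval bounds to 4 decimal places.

Sample proportion: p̂ = 104/250 = 0.416000

Check conditions for normal approximation:
  np̂ = 104 ≥ 10 ✓
  n(1-p̂) = 146 ≥ 10 ✓

The sample is large enough, so use a z-interval (normal approximation) for the proportion.

For 99% confidence, z* = 2.576 (from standard normal table)

Standard error: SE = √(p̂(1-p̂)/n) = √(0.416000×0.584000/250) = 0.03117332

Margin of error: E = z* × SE = 2.576 × 0.03117332 = 0.080302

Z-interval: p̂ ± E = 0.416000 ± 0.080302 = (0.335698, 0.496302)

Rounded to 4 decimal places:

(0.3357, 0.4963)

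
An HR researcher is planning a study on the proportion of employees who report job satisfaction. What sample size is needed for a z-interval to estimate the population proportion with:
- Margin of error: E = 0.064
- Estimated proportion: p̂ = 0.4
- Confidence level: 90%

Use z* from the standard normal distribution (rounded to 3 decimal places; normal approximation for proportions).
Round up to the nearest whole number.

Using z* for proportion z-interval (normal approximation).

For 90% confidence, z* = 1.645 (from standard normal table)

Sample size formula for proportion z-interval: n = z*²p̂(1-p̂)/E²

n = 1.645² × 0.4 × 0.6 / 0.064²
  = 2.706025 × 0.24 / 0.004096
  = 158.5562

Round up to the nearest whole number: n = 159

159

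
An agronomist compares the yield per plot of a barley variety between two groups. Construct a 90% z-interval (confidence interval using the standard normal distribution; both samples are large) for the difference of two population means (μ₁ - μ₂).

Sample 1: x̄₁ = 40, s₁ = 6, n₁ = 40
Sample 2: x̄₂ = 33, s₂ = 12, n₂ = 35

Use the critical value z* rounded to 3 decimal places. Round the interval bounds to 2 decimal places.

Both samples are large (n₁ = 40 ≥ 30, n₂ = 35 ≥ 30), so a z-interval for the difference of means applies.

Point estimate: x̄₁ - x̄₂ = 40 - 33 = 7

Standard error: SE = √(s₁²/n₁ + s₂²/n₂)
= √(6²/40 + 12²/35)
= √(0.900000 + 4.114286)
= 2.239260

For 90% confidence, z* = 1.645 (from standard normal table)
Margin of error: E = z* × SE = 1.645 × 2.239260 = 3.6836

Z-interval: (x̄₁ - x̄₂) ± E = 7 ± 3.6836 = (3.3164, 10.6836)

Rounded to 2 decimal places:

(3.32, 10.68)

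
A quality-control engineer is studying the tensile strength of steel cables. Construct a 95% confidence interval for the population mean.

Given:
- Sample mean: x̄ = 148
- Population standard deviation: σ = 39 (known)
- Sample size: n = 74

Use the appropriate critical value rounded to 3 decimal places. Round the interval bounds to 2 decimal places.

The population standard deviation σ is known, so use a z-interval (standard normal critical value).

For 95% confidence, z* = 1.96 (from standard normal table)

Standard error: SE = σ/√n = 39/√74 = 4.533658

Margin of error: E = z* × SE = 1.96 × 4.533658 = 8.8860

Z-interval: x̄ ± E = 148 ± 8.8860 = (139.1140, 156.8860)

Rounded to 2 decimal places:

(139.11, 156.89)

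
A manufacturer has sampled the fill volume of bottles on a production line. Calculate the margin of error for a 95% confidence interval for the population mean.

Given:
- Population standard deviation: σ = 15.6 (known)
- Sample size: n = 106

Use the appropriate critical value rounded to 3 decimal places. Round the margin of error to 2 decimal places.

The population standard deviation σ is known, so use the z-interval margin of error formula.

For 95% confidence, z* = 1.96 (from standard normal table)

Margin of error formula for z-interval: E = z* × σ/√n

E = 1.96 × 15.6/√106
  = 1.96 × 1.515206
  = 2.9698

Rounded to 2 decimal places:

2.97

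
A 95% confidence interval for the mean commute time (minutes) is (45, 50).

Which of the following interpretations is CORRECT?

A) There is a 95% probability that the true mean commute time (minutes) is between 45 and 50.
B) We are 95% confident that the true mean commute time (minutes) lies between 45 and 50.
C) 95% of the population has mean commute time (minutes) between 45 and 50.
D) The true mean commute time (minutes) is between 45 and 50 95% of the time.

A confidence interval represents our confidence in the procedure, not a probability statement about the parameter.

Key concept: If we repeated this sampling process many times and computed a 95% CI each time, about 95% of those intervals would contain the true population parameter.

For this specific interval (45, 50):
- Midpoint (point estimate): 47.5
- Margin of error: 2.5

The correct interpretation is the one stating confidence that the true parameter lies in the interval — option B.

B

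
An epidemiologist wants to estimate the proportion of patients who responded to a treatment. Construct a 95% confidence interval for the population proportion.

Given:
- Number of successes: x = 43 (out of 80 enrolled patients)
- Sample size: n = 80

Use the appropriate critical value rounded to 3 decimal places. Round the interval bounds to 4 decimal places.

Sample proportion: p̂ = 43/80 = 0.537500

Check conditions for normal approximation:
  np̂ = 43 ≥ 10 ✓
  n(1-p̂) = 37 ≥ 10 ✓

The sample is large enough, so use a z-interval (normal approximation) for the proportion.

For 95% confidence, z* = 1.96 (from standard normal table)

Standard error: SE = √(p̂(1-p̂)/n) = √(0.537500×0.462500/80) = 0.05574425

Margin of error: E = z* × SE = 1.96 × 0.05574425 = 0.109259

Z-interval: p̂ ± E = 0.537500 ± 0.109259 = (0.428241, 0.646759)

Rounded to 4 decimal places:

(0.4282, 0.6468)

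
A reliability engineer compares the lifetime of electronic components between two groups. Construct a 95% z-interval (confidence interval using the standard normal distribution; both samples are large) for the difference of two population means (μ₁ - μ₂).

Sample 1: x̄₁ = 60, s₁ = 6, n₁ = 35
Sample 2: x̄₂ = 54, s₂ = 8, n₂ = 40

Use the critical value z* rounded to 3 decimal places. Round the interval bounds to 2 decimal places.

Both samples are large (n₁ = 35 ≥ 30, n₂ = 40 ≥ 30), so a z-interval for the difference of means applies.

Point estimate: x̄₁ - x̄₂ = 60 - 54 = 6

Standard error: SE = √(s₁²/n₁ + s₂²/n₂)
= √(6²/35 + 8²/40)
= √(1.028571 + 1.600000)
= 1.621287

For 95% confidence, z* = 1.96 (from standard normal table)
Margin of error: E = z* × SE = 1.96 × 1.621287 = 3.1777

Z-interval: (x̄₁ - x̄₂) ± E = 6 ± 3.1777 = (2.8223, 9.1777)

Rounded to 2 decimal places:

(2.82, 9.18)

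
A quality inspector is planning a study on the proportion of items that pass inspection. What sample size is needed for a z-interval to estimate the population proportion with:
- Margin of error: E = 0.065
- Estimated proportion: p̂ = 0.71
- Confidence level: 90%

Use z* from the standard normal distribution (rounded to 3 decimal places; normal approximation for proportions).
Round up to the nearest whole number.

Using z* for proportion z-interval (normal approximation).

For 90% confidence, z* = 1.645 (from standard normal table)

Sample size formula for proportion z-interval: n = z*²p̂(1-p̂)/E²

n = 1.645² × 0.71 × 0.29 / 0.065²
  = 2.706025 × 0.2059 / 0.004225
  = 131.8747

Round up to the nearest whole number: n = 132

132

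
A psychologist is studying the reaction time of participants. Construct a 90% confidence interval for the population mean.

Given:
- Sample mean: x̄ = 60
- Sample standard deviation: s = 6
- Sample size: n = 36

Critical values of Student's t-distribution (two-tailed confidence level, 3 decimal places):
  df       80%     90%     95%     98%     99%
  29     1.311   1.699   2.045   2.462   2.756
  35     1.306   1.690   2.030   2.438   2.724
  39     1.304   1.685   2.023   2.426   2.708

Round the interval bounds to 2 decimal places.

The population standard deviation σ is unknown (only the sample standard deviation s is given), so use a t-interval with df = n - 1 = 36 - 1 = 35.

For 90% confidence with df = 35, t* = 1.690 (from t-table)

Standard error: SE = s/√n = 6/√36 = 1.000000

Margin of error: E = t* × SE = 1.690 × 1.000000 = 1.6900

T-interval: x̄ ± E = 60 ± 1.6900 = (58.3100, 61.6900)

Rounded to 2 decimal places:

(58.31, 61.69)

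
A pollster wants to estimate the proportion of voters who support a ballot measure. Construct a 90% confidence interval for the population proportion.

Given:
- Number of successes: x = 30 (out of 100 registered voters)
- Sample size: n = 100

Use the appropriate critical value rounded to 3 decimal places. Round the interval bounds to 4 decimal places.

Sample proportion: p̂ = 30/100 = 0.300000

Check conditions for normal approximation:
  np̂ = 30 ≥ 10 ✓
  n(1-p̂) = 70 ≥ 10 ✓

The sample is large enough, so use a z-interval (normal approximation) for the proportion.

For 90% confidence, z* = 1.645 (from standard normal table)

Standard error: SE = √(p̂(1-p̂)/n) = √(0.300000×0.700000/100) = 0.04582576

Margin of error: E = z* × SE = 1.645 × 0.04582576 = 0.075383

Z-interval: p̂ ± E = 0.300000 ± 0.075383 = (0.224617, 0.375383)

Rounded to 4 decimal places:

(0.2246, 0.3754)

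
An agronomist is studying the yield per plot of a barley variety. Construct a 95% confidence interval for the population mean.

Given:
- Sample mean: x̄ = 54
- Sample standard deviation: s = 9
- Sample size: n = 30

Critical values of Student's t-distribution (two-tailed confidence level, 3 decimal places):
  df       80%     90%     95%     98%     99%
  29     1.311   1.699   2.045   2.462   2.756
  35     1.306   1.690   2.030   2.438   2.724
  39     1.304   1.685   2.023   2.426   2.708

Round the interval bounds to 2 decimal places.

The population standard deviation σ is unknown (only the sample standard deviation s is given), so use a t-interval with df = n - 1 = 30 - 1 = 29.

For 95% confidence with df = 29, t* = 2.045 (from t-table)

Standard error: SE = s/√n = 9/√30 = 1.643168

Margin of error: E = t* × SE = 2.045 × 1.643168 = 3.3603

T-interval: x̄ ± E = 54 ± 3.3603 = (50.6397, 57.3603)

Rounded to 2 decimal places:

(50.64, 57.36)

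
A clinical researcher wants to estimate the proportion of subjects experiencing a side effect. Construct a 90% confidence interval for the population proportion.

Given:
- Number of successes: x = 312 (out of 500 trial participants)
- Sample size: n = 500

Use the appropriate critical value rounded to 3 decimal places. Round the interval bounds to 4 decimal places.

Sample proportion: p̂ = 312/500 = 0.624000

Check conditions for normal approximation:
  np̂ = 312 ≥ 10 ✓
  n(1-p̂) = 188 ≥ 10 ✓

The sample is large enough, so use a z-interval (normal approximation) for the proportion.

For 90% confidence, z* = 1.645 (from standard normal table)

Standard error: SE = √(p̂(1-p̂)/n) = √(0.624000×0.376000/500) = 0.02166213

Margin of error: E = z* × SE = 1.645 × 0.02166213 = 0.035634

Z-interval: p̂ ± E = 0.624000 ± 0.035634 = (0.588366, 0.659634)

Rounded to 4 decimal places:

(0.5884, 0.6596)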